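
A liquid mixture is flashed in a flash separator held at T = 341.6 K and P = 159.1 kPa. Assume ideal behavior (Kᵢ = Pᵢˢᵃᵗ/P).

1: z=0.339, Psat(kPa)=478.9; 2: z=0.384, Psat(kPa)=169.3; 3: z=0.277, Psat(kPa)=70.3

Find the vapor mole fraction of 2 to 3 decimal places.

Raoult's law: Kᵢ = Pᵢˢᵃᵗ/P = Pᵢˢᵃᵗ/159.1.
  K_1 = 478.9/159.1 = 3.01006, K_2 = 169.3/159.1 = 1.06411, K_3 = 70.3/159.1 = 0.44186
Rachford–Rice: g(ψ) = Σ zᵢ(Kᵢ−1)/(1+ψ(Kᵢ−1)) = 0.
Check two-phase: ΣzᵢKᵢ = 1.551 > 1 and Σzᵢ/Kᵢ = 1.100 > 1, so g(0) = 0.551 > 0 and g(1) = -0.100 < 0.
Newton iteration, ψ⁰ = 0.56:
  ψ = 0.560: g = 0.1194, g' = -0.487 → ψ = 0.805
  ψ = 0.805: g = 0.0029, g' = -0.486 → ψ = 0.811
Converged at ψ = 0.811.
Compositions from xᵢ = zᵢ/(1+ψ(Kᵢ−1)), yᵢ = Kᵢxᵢ:
  1: x = 0.129, y = 0.388
  2: x = 0.365, y = 0.388
  3: x = 0.506, y = 0.224

y_2 = 0.388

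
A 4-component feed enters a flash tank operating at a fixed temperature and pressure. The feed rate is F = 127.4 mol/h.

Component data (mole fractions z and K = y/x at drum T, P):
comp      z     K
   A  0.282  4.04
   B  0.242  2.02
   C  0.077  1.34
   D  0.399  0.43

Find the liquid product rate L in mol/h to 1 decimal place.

L = 27.5 mol/h

Newton–Raphson from ψ = 0.64:
  ψ = 0.640: g = 0.1038, g' = -0.720 → ψ = 0.784
Converged at ψ = 0.784.
Then V = ψ·F = 0.7840·127.4 = 99.9 mol/h and L = F − V = 27.5 mol/h.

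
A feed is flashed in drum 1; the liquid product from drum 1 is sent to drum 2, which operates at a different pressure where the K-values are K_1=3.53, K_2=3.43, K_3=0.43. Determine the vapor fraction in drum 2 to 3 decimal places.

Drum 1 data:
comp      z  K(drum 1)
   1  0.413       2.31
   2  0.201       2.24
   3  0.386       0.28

V/F (drum 2) = 0.373

Drum 1:
Newton–Raphson from ψ₁ = 0.5:
  ψ₁ = 0.500: g = 0.0465, g' = -0.865 → ψ₁ = 0.554
  ψ₁ = 0.554: g = -0.0009, g' = -0.900 → ψ₁ = 0.553
Converged at ψ₁ = 0.553.
Drum-1 compositions:
  1: x = 0.240, y = 0.553
  2: x = 0.119, y = 0.267
  3: x = 0.641, y = 0.180
Drum-2 feed = drum-1 liquid: z₂ = (0.2395, 0.1193, 0.6412).
Drum 2:
Material balance + equilibrium reduce to Σ zᵢ(Kᵢ−1)/(1+ψ₂(Kᵢ−1)) = 0.
g(0) = ΣzᵢKᵢ − 1 = 0.530 and g(1) = 1 − Σzᵢ/Kᵢ = -0.594, so a root lies in (0, 1).
Newton iteration, ψ₂⁰ = 0.63:
  ψ₂ = 0.630: g = -0.2221, g' = -0.845 → ψ₂ = 0.367
  ψ₂ = 0.367: g = 0.0051, g' = -0.942 → ψ₂ = 0.373
Converged at ψ₂ = 0.373.
  1: x = 0.123, y = 0.435
  2: x = 0.063, y = 0.215
  3: x = 0.814, y = 0.350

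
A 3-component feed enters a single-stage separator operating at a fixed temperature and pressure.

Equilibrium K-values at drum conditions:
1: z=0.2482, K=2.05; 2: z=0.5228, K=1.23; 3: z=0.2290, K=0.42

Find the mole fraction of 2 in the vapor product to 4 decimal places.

Newton–Raphson from ψ = 0.45:
  ψ = 0.4500: g = 0.10622, g' = -0.2900 → ψ = 0.8163
  ψ = 0.8163: g = -0.01069, g' = -0.3768 → ψ = 0.7880
  ψ = 0.7880: g = -0.00020, g' = -0.3631 → ψ = 0.7874
Converged at ψ = 0.7874.
Compositions from xᵢ = zᵢ/(1+ψ(Kᵢ−1)), yᵢ = Kᵢxᵢ:
  1: x = 0.1359, y = 0.2785
  2: x = 0.4426, y = 0.5444
  3: x = 0.4215, y = 0.1770

y_2 = 0.5444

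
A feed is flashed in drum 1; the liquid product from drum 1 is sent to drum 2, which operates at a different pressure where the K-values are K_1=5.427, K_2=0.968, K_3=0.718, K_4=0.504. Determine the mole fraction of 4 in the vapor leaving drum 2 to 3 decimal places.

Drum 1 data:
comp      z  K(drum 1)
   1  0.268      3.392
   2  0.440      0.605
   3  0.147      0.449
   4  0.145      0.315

Drum 1:
Rachford–Rice: g(ψ₁) = Σ zᵢ(Kᵢ−1)/(1+ψ₁(Kᵢ−1)) = 0.
Check two-phase: ΣzᵢKᵢ = 1.287 > 1 and Σzᵢ/Kᵢ = 1.594 > 1, so g(0) = 0.287 > 0 and g(1) = -0.594 < 0.
Iterate (Newton) starting at ψ₁ = 0.5:
  ψ₁ = 0.500: g = -0.1875, g' = -0.667 → ψ₁ = 0.219
  ψ₁ = 0.219: g = 0.0216, g' = -0.895 → ψ₁ = 0.243
  ψ₁ = 0.243: g = 0.0005, g' = -0.855 → ψ₁ = 0.244
Converged at ψ₁ = 0.244.
Drum-1 compositions:
  1: x = 0.169, y = 0.574
  2: x = 0.487, y = 0.295
  3: x = 0.170, y = 0.076
  4: x = 0.174, y = 0.055
Drum-2 feed = drum-1 liquid: z₂ = (0.1693, 0.4868, 0.1698, 0.1740).
Drum 2:
Let ψ₂ = V/F and solve Σ zᵢ(Kᵢ−1)/(1+ψ₂(Kᵢ−1)) = 0.
Check two-phase: ΣzᵢKᵢ = 1.600 > 1 and Σzᵢ/Kᵢ = 1.116 > 1, so g(0) = 0.600 > 0 and g(1) = -0.116 < 0.
Iterate (Newton) starting at ψ₂ = 0.5:
  ψ₂ = 0.500: g = 0.0469, g' = -0.416 → ψ₂ = 0.613
  ψ₂ = 0.613: g = 0.0041, g' = -0.349 → ψ₂ = 0.625
Converged at ψ₂ = 0.625.
  1: x = 0.045, y = 0.244
  2: x = 0.497, y = 0.481
  3: x = 0.206, y = 0.148
  4: x = 0.252, y = 0.127

y_4 (drum 2) = 0.127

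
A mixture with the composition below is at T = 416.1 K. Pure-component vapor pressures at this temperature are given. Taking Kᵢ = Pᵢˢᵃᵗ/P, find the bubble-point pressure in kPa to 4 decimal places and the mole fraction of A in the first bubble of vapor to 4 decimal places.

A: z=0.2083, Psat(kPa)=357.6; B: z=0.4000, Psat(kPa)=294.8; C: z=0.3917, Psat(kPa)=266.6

Pbub = 296.8353 kPa, y_A = 0.2509

At the bubble point ψ → 0, so ΣzᵢKᵢ = 1 with Kᵢ = Pᵢˢᵃᵗ/P ⇒ P = ΣzᵢPᵢˢᵃᵗ.
P = 0.2083·357.6 + 0.4000·294.8 + 0.3917·266.6 = 296.8353 kPa
yᵢ = zᵢPᵢˢᵃᵗ/P ⇒ y_A = 0.2083·357.6/296.8353 = 0.2509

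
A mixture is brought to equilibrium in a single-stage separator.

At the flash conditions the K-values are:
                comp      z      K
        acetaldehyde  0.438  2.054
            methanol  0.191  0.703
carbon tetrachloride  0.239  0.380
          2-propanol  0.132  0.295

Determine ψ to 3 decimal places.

Rachford–Rice: g(ψ) = Σ zᵢ(Kᵢ−1)/(1+ψ(Kᵢ−1)) = 0.
g(0) = ΣzᵢKᵢ − 1 = 0.164 and g(1) = 1 − Σzᵢ/Kᵢ = -0.561, so a root lies in (0, 1).
Newton iteration, ψ⁰ = 0.5:
  ψ = 0.500: g = -0.1228, g' = -0.581 → ψ = 0.289
  ψ = 0.289: g = -0.0055, g' = -0.546 → ψ = 0.279
Converged at ψ = 0.279.

ψ = 0.279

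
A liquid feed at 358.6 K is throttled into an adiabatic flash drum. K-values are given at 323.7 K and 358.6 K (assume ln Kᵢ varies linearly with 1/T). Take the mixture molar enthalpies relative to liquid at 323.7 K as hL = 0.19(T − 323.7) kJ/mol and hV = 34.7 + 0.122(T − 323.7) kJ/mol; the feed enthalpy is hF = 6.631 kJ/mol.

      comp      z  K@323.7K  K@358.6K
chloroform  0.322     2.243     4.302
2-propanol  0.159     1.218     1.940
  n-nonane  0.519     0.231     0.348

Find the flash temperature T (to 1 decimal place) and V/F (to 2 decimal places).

T = 329.5 K, V/F = 0.16

Adiabatic flash: solve Rachford–Rice at each trial T, then check hF = ψ·hV(T) + (1−ψ)·hL(T).
  T = 323.7 K: K = (2.243, 1.218, 0.231), RR gives ψ = 0.045, H_out = 1.559 kJ/mol
  T = 358.6 K: K = (4.302, 1.940, 0.348), RR gives ψ = 0.501, H_out = 22.816 kJ/mol
  T = 341.1 K: K = (3.156, 1.555, 0.286), RR gives ψ = 0.326, H_out = 14.220 kJ/mol
  T = 332.4 K: K = (2.672, 1.380, 0.258), RR gives ψ = 0.208, H_out = 8.753 kJ/mol
  T = 328.0 K: K = (2.449, 1.297, 0.244), RR gives ψ = 0.133, H_out = 5.408 kJ/mol
  T = 330.2 K: K = (2.559, 1.338, 0.251), RR gives ψ = 0.172, H_out = 7.143 kJ/mol
  T = 329.1 K: K = (2.503, 1.317, 0.248), RR gives ψ = 0.153, H_out = 6.292 kJ/mol
Linear interpolation between T = 329.1 (H_out = 6.292) and T = 330.2 (H_out = 7.143) on hF = 6.631 gives T ≈ 329.5 K, at which ψ = 0.16.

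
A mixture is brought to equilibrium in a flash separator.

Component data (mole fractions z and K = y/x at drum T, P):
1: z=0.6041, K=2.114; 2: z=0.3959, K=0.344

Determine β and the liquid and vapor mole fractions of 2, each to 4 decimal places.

β = 0.5655, x_2 = 0.6294, y_2 = 0.2165

Let β = V/F and solve Σ zᵢ(Kᵢ−1)/(1+β(Kᵢ−1)) = 0.
Check two-phase: ΣzᵢKᵢ = 1.4133 > 1 and Σzᵢ/Kᵢ = 1.4366 > 1, so g(0) = 0.4133 > 0 and g(1) = -0.4366 < 0.
Binary case is linear: z₁(K₁−1)(1+β(K₂−1)) + z₂(K₂−1)(1+β(K₁−1)) = 0
⇒ β = [z₁(K₁−1)+z₂(K₂−1)] / [−(K₁−1)(K₂−1)] = 0.41326/0.73078 = 0.5655
Compositions from xᵢ = zᵢ/(1+β(Kᵢ−1)), yᵢ = Kᵢxᵢ:
  1: x = 0.3706, y = 0.7835
  2: x = 0.6294, y = 0.2165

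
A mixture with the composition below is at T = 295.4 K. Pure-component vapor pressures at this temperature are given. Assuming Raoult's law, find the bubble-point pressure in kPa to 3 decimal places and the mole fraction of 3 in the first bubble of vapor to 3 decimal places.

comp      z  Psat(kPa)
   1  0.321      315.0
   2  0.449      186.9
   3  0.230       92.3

Pbub = 206.262 kPa, y_3 = 0.103

At the bubble point ψ → 0, so ΣzᵢKᵢ = 1 with Kᵢ = Pᵢˢᵃᵗ/P ⇒ P = ΣzᵢPᵢˢᵃᵗ.
P = 0.321·315.0 + 0.449·186.9 + 0.230·92.3 = 206.262 kPa
yᵢ = zᵢPᵢˢᵃᵗ/P ⇒ y_3 = 0.230·92.3/206.262 = 0.103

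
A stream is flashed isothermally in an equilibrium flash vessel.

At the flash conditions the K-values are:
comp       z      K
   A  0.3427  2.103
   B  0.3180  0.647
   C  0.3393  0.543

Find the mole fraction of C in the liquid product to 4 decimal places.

x_C = 0.3821

Newton iteration, β⁰ = 0.5:
  β = 0.5000: g = -0.09366, g' = -0.3507 → β = 0.2329
  β = 0.2329: g = 0.00490, g' = -0.3997 → β = 0.2452
Converged at β = 0.2452.
Compositions from xᵢ = zᵢ/(1+β(Kᵢ−1)), yᵢ = Kᵢxᵢ:
  A: x = 0.2697, y = 0.5673
  B: x = 0.3481, y = 0.2252
  C: x = 0.3821, y = 0.2075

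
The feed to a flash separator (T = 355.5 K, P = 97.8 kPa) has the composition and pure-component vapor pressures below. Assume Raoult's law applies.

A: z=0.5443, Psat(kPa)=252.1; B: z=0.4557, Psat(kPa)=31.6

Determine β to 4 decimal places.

β = 0.5153

Raoult's law: Kᵢ = Pᵢˢᵃᵗ/P = Pᵢˢᵃᵗ/97.8.
  K_A = 252.1/97.8 = 2.577710, K_B = 31.6/97.8 = 0.323108
Iterate (Newton) starting at β = 0.62:
  β = 0.6200: g = -0.09742, g' = -0.9662 → β = 0.5192
  β = 0.5192: g = -0.00353, g' = -0.9058 → β = 0.5153
Converged at β = 0.5153.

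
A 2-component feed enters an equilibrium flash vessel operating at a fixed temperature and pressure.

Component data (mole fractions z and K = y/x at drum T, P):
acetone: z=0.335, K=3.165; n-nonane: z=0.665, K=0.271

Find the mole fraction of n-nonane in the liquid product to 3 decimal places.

Material balance + equilibrium reduce to Σ zᵢ(Kᵢ−1)/(1+V/F(Kᵢ−1)) = 0.
Feasibility: ΣzᵢKᵢ = 1.240, Σzᵢ/Kᵢ = 2.560 — both > 1, two phases present.
Binary case is linear: z₁(K₁−1)(1+V/F(K₂−1)) + z₂(K₂−1)(1+V/F(K₁−1)) = 0
⇒ V/F = [z₁(K₁−1)+z₂(K₂−1)] / [−(K₁−1)(K₂−1)] = 0.2405/1.5783 = 0.152
Compositions from xᵢ = zᵢ/(1+V/F(Kᵢ−1)), yᵢ = Kᵢxᵢ:
  acetone: x = 0.252, y = 0.797
  n-nonane: x = 0.748, y = 0.203

x_n-nonane = 0.748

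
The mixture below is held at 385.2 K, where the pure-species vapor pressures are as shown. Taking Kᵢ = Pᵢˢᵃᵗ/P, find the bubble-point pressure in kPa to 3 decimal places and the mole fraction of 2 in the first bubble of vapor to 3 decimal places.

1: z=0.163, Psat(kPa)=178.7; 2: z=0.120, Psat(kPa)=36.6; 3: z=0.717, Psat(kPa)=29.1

Pbub = 54.385 kPa, y_2 = 0.081

At the bubble point ψ → 0, so ΣzᵢKᵢ = 1 with Kᵢ = Pᵢˢᵃᵗ/P ⇒ P = ΣzᵢPᵢˢᵃᵗ.
P = 0.163·178.7 + 0.120·36.6 + 0.717·29.1 = 54.385 kPa
yᵢ = zᵢPᵢˢᵃᵗ/P ⇒ y_2 = 0.120·36.6/54.385 = 0.081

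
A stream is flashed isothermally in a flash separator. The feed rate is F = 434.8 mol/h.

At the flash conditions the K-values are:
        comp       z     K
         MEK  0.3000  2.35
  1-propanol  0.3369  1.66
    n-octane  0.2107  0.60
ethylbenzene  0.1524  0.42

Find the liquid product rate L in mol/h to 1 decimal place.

L = 38.3 mol/h

Rachford–Rice: g(V/F) = Σ zᵢ(Kᵢ−1)/(1+V/F(Kᵢ−1)) = 0.
g(0) = ΣzᵢKᵢ − 1 = 0.4547 and g(1) = 1 − Σzᵢ/Kᵢ = -0.0446, so a root lies in (0, 1).
Newton–Raphson from V/F = 0.47:
  V/F = 0.4700: g = 0.19218, g' = -0.4382 → V/F = 0.9086
  V/F = 0.9086: g = 0.00162, g' = -0.4800 → V/F = 0.9120
Converged at V/F = 0.9120.
Then V = V/F·F = 0.9120·434.8 = 396.5 mol/h and L = F − V = 38.3 mol/h.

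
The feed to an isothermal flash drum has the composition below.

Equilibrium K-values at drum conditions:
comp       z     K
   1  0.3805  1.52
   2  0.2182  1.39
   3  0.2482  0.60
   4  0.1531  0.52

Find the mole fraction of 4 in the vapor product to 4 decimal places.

Material balance + equilibrium reduce to Σ zᵢ(Kᵢ−1)/(1+ψ(Kᵢ−1)) = 0.
Check two-phase: ΣzᵢKᵢ = 1.1102 > 1 and Σzᵢ/Kᵢ = 1.1154 > 1, so g(0) = 0.1102 > 0 and g(1) = -0.1154 < 0.
Iterate (Newton) starting at ψ = 0.5:
  ψ = 0.5000: g = 0.00745, g' = -0.2112 → ψ = 0.5353
  ψ = 0.5353: g = -0.00005, g' = -0.2139 → ψ = 0.5351
Converged at ψ = 0.5351.
Compositions from xᵢ = zᵢ/(1+ψ(Kᵢ−1)), yᵢ = Kᵢxᵢ:
  1: x = 0.2977, y = 0.4525
  2: x = 0.1805, y = 0.2509
  3: x = 0.3158, y = 0.1895
  4: x = 0.2060, y = 0.1071

y_4 = 0.1071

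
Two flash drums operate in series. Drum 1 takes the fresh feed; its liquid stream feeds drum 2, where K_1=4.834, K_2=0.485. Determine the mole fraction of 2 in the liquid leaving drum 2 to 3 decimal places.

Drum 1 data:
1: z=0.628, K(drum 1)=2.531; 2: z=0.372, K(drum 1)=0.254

Drum 1:
Material balance + equilibrium reduce to Σ zᵢ(Kᵢ−1)/(1+ψ₁(Kᵢ−1)) = 0.
Feasibility: ΣzᵢKᵢ = 1.684, Σzᵢ/Kᵢ = 1.713 — both > 1, two phases present.
Iterate (Newton) starting at ψ₁ = 0.45:
  ψ₁ = 0.450: g = 0.1515, g' = -0.985 → ψ₁ = 0.604
  ψ₁ = 0.604: g = -0.0054, g' = -1.083 → ψ₁ = 0.599
Converged at ψ₁ = 0.599.
Drum-1 compositions:
  1: x = 0.328, y = 0.829
  2: x = 0.672, y = 0.171
Drum-2 feed = drum-1 liquid: z₂ = (0.3276, 0.6724).
Drum 2:
Let ψ₂ = V/F and solve Σ zᵢ(Kᵢ−1)/(1+ψ₂(Kᵢ−1)) = 0.
Check two-phase: ΣzᵢKᵢ = 1.910 > 1 and Σzᵢ/Kᵢ = 1.454 > 1, so g(0) = 0.910 > 0 and g(1) = -0.454 < 0.
Binary case is linear: z₁(K₁−1)(1+ψ₂(K₂−1)) + z₂(K₂−1)(1+ψ₂(K₁−1)) = 0
⇒ ψ₂ = [z₁(K₁−1)+z₂(K₂−1)] / [−(K₁−1)(K₂−1)] = 0.9098/1.9745 = 0.461
  1: x = 0.118, y = 0.572
  2: x = 0.882, y = 0.428

x_2 (drum 2) = 0.882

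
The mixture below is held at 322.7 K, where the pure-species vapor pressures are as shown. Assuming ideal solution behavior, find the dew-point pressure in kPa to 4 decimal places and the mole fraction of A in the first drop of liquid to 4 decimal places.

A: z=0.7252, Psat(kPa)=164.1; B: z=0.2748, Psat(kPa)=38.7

Pdew = 86.8053 kPa, x_A = 0.3836

At the dew point ψ → 1, so Σzᵢ/Kᵢ = 1 with Kᵢ = Pᵢˢᵃᵗ/P ⇒ 1/P = Σzᵢ/Pᵢˢᵃᵗ.
1/P = 0.7252/164.1 + 0.2748/38.7 = 0.0115200 ⇒ P = 86.8053 kPa
xᵢ = zᵢP/Pᵢˢᵃᵗ ⇒ x_A = 0.7252·86.8053/164.1 = 0.3836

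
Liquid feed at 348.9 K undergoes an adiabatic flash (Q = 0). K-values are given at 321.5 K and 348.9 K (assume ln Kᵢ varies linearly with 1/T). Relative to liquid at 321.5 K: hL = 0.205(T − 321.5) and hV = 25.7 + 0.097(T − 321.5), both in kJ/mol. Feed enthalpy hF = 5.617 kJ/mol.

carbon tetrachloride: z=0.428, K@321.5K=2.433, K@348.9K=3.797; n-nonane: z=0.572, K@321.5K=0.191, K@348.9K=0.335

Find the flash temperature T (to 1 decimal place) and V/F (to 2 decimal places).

T = 325.7 K, V/F = 0.19

Adiabatic flash: solve Rachford–Rice at each trial T, then check hF = ψ·hV(T) + (1−ψ)·hL(T).
  T = 321.5 K: K = (2.433, 0.191), RR gives ψ = 0.130, H_out = 3.338 kJ/mol
  T = 348.9 K: K = (3.797, 0.335), RR gives ψ = 0.439, H_out = 15.603 kJ/mol
  T = 335.2 K: K = (3.067, 0.256), RR gives ψ = 0.298, H_out = 10.038 kJ/mol
  T = 328.4 K: K = (2.741, 0.222), RR gives ψ = 0.222, H_out = 6.942 kJ/mol
  T = 324.9 K: K = (2.582, 0.206), RR gives ψ = 0.177, H_out = 5.188 kJ/mol
  T = 326.6 K: K = (2.658, 0.214), RR gives ψ = 0.199, H_out = 6.057 kJ/mol
Linear interpolation between T = 324.9 (H_out = 5.188) and T = 326.6 (H_out = 6.057) on hF = 5.617 gives T ≈ 325.7 K, at which ψ = 0.19.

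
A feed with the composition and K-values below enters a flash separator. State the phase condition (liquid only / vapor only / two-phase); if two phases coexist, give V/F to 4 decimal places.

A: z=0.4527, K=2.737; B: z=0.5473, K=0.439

ΣzᵢKᵢ = 1.4793; Σzᵢ/Kᵢ = 1.4121.
Both exceed 1, so a two-phase solution exists.
Let ψ = V/F and solve Σ zᵢ(Kᵢ−1)/(1+ψ(Kᵢ−1)) = 0.
Binary case is linear: z₁(K₁−1)(1+ψ(K₂−1)) + z₂(K₂−1)(1+ψ(K₁−1)) = 0
⇒ ψ = [z₁(K₁−1)+z₂(K₂−1)] / [−(K₁−1)(K₂−1)] = 0.47930/0.97446 = 0.4919

two-phase, V/F = 0.4919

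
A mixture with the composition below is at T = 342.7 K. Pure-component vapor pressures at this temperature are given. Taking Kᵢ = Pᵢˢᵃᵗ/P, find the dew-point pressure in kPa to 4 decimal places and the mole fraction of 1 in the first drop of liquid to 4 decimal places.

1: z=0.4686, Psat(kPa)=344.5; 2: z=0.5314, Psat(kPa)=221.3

At the dew point ψ → 1, so Σzᵢ/Kᵢ = 1 with Kᵢ = Pᵢˢᵃᵗ/P ⇒ 1/P = Σzᵢ/Pᵢˢᵃᵗ.
1/P = 0.4686/344.5 + 0.5314/221.3 = 0.0037615 ⇒ P = 265.8516 kPa
xᵢ = zᵢP/Pᵢˢᵃᵗ ⇒ x_1 = 0.4686·265.8516/344.5 = 0.3616

Pdew = 265.8516 kPa, x_1 = 0.3616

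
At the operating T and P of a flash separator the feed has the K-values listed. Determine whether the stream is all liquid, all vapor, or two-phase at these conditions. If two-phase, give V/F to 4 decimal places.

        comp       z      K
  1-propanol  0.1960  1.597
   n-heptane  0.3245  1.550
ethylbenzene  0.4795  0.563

two-phase, V/F = 0.3462

ΣzᵢKᵢ = 1.0859; Σzᵢ/Kᵢ = 1.1838.
Both exceed 1, so a two-phase solution exists.
Let ψ = V/F and solve Σ zᵢ(Kᵢ−1)/(1+ψ(Kᵢ−1)) = 0.
Newton iteration, ψ⁰ = 0.53:
  ψ = 0.5300: g = -0.04562, g' = -0.2543 → ψ = 0.3506
  ψ = 0.3506: g = -0.00106, g' = -0.2445 → ψ = 0.3462
Converged at ψ = 0.3462.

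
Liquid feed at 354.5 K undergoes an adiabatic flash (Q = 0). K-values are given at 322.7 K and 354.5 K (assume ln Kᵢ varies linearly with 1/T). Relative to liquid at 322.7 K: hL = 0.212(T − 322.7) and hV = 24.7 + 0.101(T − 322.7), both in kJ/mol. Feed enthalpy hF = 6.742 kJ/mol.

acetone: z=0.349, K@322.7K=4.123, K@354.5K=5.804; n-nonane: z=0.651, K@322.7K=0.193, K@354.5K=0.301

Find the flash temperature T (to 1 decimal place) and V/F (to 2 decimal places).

T = 326.7 K, V/F = 0.24

Adiabatic flash: solve Rachford–Rice at each trial T, then check hF = ψ·hV(T) + (1−ψ)·hL(T).
  T = 322.7 K: K = (4.123, 0.193), RR gives ψ = 0.224, H_out = 5.533 kJ/mol
  T = 354.5 K: K = (5.804, 0.301), RR gives ψ = 0.364, H_out = 14.443 kJ/mol
  T = 338.6 K: K = (4.931, 0.244), RR gives ψ = 0.296, H_out = 10.154 kJ/mol
  T = 330.6 K: K = (4.516, 0.217), RR gives ψ = 0.261, H_out = 7.886 kJ/mol
  T = 326.6 K: K = (4.315, 0.205), RR gives ψ = 0.242, H_out = 6.711 kJ/mol
  T = 328.6 K: K = (4.415, 0.211), RR gives ψ = 0.252, H_out = 7.303 kJ/mol
Linear interpolation between T = 326.6 (H_out = 6.711) and T = 328.6 (H_out = 7.303) on hF = 6.742 gives T ≈ 326.7 K, at which ψ = 0.24.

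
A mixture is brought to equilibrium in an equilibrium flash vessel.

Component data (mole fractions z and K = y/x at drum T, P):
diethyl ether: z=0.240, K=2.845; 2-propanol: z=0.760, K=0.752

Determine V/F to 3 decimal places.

Material balance + equilibrium reduce to Σ zᵢ(Kᵢ−1)/(1+V/F(Kᵢ−1)) = 0.
Check two-phase: ΣzᵢKᵢ = 1.254 > 1 and Σzᵢ/Kᵢ = 1.095 > 1, so g(0) = 0.254 > 0 and g(1) = -0.095 < 0.
Binary case is linear: z₁(K₁−1)(1+V/F(K₂−1)) + z₂(K₂−1)(1+V/F(K₁−1)) = 0
⇒ V/F = [z₁(K₁−1)+z₂(K₂−1)] / [−(K₁−1)(K₂−1)] = 0.2543/0.4576 = 0.556

V/F = 0.556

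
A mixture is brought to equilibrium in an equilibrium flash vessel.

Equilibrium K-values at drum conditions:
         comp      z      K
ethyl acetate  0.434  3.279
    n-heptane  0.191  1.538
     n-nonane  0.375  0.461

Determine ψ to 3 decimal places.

Rachford–Rice: g(ψ) = Σ zᵢ(Kᵢ−1)/(1+ψ(Kᵢ−1)) = 0.
Check two-phase: ΣzᵢKᵢ = 1.890 > 1 and Σzᵢ/Kᵢ = 1.070 > 1, so g(0) = 0.890 > 0 and g(1) = -0.070 < 0.
Newton–Raphson from ψ = 0.31:
  ψ = 0.310: g = 0.4250, g' = -0.972 → ψ = 0.747
  ψ = 0.747: g = 0.1007, g' = -0.642 → ψ = 0.904
  ψ = 0.904: g = -0.0020, g' = -0.680 → ψ = 0.901
Converged at ψ = 0.901.

ψ = 0.901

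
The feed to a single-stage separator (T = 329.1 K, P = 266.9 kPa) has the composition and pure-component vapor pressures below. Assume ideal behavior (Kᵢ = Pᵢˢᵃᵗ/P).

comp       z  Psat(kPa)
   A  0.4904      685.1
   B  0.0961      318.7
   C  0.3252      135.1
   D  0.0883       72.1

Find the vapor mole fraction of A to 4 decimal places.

Raoult's law: Kᵢ = Pᵢˢᵃᵗ/P = Pᵢˢᵃᵗ/266.9.
  K_A = 685.1/266.9 = 2.566879, K_B = 318.7/266.9 = 1.194080, K_C = 135.1/266.9 = 0.506182, K_D = 72.1/266.9 = 0.270139
Newton iteration, V/F⁰ = 0.5:
  V/F = 0.5000: g = 0.13313, g' = -0.6380 → V/F = 0.7087
  V/F = 0.7087: g = -0.00004, g' = -0.6626 → V/F = 0.7086
Converged at V/F = 0.7086.
Compositions from xᵢ = zᵢ/(1+V/F(Kᵢ−1)), yᵢ = Kᵢxᵢ:
  A: x = 0.2324, y = 0.5965
  B: x = 0.0845, y = 0.1009
  C: x = 0.5002, y = 0.2532
  D: x = 0.1829, y = 0.0494

y_A = 0.5965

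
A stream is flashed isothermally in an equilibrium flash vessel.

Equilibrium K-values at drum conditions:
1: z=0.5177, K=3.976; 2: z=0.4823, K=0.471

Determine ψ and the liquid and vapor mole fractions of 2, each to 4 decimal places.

Rachford–Rice: g(ψ) = Σ zᵢ(Kᵢ−1)/(1+ψ(Kᵢ−1)) = 0.
g(0) = ΣzᵢKᵢ − 1 = 1.2855 and g(1) = 1 − Σzᵢ/Kᵢ = -0.1542, so a root lies in (0, 1).
Binary case is linear: z₁(K₁−1)(1+ψ(K₂−1)) + z₂(K₂−1)(1+ψ(K₁−1)) = 0
⇒ ψ = [z₁(K₁−1)+z₂(K₂−1)] / [−(K₁−1)(K₂−1)] = 1.28554/1.57430 = 0.8166
Compositions from xᵢ = zᵢ/(1+ψ(Kᵢ−1)), yᵢ = Kᵢxᵢ:
  1: x = 0.1509, y = 0.6001
  2: x = 0.8491, y = 0.3999

ψ = 0.8166, x_2 = 0.8491, y_2 = 0.3999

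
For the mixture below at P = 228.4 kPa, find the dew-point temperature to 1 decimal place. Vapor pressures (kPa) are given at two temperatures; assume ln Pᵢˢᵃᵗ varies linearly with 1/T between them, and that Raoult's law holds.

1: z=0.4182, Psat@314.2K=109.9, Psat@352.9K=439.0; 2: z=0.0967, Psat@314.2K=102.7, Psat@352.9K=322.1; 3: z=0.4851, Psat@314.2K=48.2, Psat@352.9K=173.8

Dew-point temperature: Σzᵢ·P/Pᵢˢᵃᵗ(T) = 1. Interpolate ln Pᵢˢᵃᵗ = aᵢ + bᵢ/T.
  T = 314.2 K: ΣzᵢP/Pᵢˢᵃᵗ = 3.3829
  T = 352.9 K: ΣzᵢP/Pᵢˢᵃᵗ = 0.9236
  T = 333.5 K: ΣzᵢP/Pᵢˢᵃᵗ = 1.7044
  T = 343.2 K: ΣzᵢP/Pᵢˢᵃᵗ = 1.2437
  T = 348.0 K: ΣzᵢP/Pᵢˢᵃᵗ = 1.0712
  T = 350.4 K: ΣzᵢP/Pᵢˢᵃᵗ = 0.9957
Interpolating between 348.0 K and 350.4 K gives T ≈ 350.3 K.

T = 350.3 K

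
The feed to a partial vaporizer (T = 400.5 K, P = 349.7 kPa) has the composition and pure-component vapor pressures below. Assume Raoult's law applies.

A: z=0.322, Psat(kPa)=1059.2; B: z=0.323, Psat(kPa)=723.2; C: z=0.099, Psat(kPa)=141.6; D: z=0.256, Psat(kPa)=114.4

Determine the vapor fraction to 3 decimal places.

ψ = 0.746

Raoult's law: Kᵢ = Pᵢˢᵃᵗ/P = Pᵢˢᵃᵗ/349.7.
  K_A = 1059.2/349.7 = 3.02888, K_B = 723.2/349.7 = 2.06806, K_C = 141.6/349.7 = 0.40492, K_D = 114.4/349.7 = 0.32714
Material balance + equilibrium reduce to Σ zᵢ(Kᵢ−1)/(1+ψ(Kᵢ−1)) = 0.
Feasibility: ΣzᵢKᵢ = 1.767, Σzᵢ/Kᵢ = 1.290 — both > 1, two phases present.
Iterate (Newton) starting at ψ = 0.66:
  ψ = 0.660: g = 0.0748, g' = -0.839 → ψ = 0.749
  ψ = 0.749: g = -0.0027, g' = -0.908 → ψ = 0.746
Converged at ψ = 0.746.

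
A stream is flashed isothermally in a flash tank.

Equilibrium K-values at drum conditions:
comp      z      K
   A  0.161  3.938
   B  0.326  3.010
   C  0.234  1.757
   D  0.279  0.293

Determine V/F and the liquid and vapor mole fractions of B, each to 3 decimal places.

V/F = 0.842, x_B = 0.121, y_B = 0.364

Material balance + equilibrium reduce to Σ zᵢ(Kᵢ−1)/(1+V/F(Kᵢ−1)) = 0.
Check two-phase: ΣzᵢKᵢ = 2.108 > 1 and Σzᵢ/Kᵢ = 1.235 > 1, so g(0) = 1.108 > 0 and g(1) = -0.235 < 0.
Newton–Raphson from V/F = 0.48:
  V/F = 0.480: g = 0.3611, g' = -0.972 → V/F = 0.851
  V/F = 0.851: g = -0.0111, g' = -1.222 → V/F = 0.842
Converged at V/F = 0.842.
Compositions from xᵢ = zᵢ/(1+V/F(Kᵢ−1)), yᵢ = Kᵢxᵢ:
  A: x = 0.046, y = 0.182
  B: x = 0.121, y = 0.364
  C: x = 0.143, y = 0.251
  D: x = 0.690, y = 0.202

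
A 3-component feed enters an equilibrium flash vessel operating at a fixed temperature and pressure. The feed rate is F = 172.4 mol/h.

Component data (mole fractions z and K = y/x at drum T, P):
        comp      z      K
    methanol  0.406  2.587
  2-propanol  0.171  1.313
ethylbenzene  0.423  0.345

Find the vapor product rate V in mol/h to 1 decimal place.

Rachford–Rice: g(β) = Σ zᵢ(Kᵢ−1)/(1+β(Kᵢ−1)) = 0.
Check two-phase: ΣzᵢKᵢ = 1.421 > 1 and Σzᵢ/Kᵢ = 1.513 > 1, so g(0) = 0.421 > 0 and g(1) = -0.513 < 0.
Newton–Raphson from β = 0.37:
  β = 0.370: g = 0.0882, g' = -0.736 → β = 0.490
  β = 0.490: g = 0.0009, g' = -0.730 → β = 0.491
Converged at β = 0.491.
Then V = β·F = 0.4912·172.4 = 84.7 mol/h and L = F − V = 87.7 mol/h.

V = 84.7 mol/h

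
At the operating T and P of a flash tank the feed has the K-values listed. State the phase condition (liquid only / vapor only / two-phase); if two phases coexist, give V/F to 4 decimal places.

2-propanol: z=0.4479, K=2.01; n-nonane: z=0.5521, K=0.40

two-phase, V/F = 0.1999

ΣzᵢKᵢ = 1.1211; Σzᵢ/Kᵢ = 1.6031.
Both exceed 1, so a two-phase solution exists.
Binary case is linear: z₁(K₁−1)(1+ψ(K₂−1)) + z₂(K₂−1)(1+ψ(K₁−1)) = 0
⇒ ψ = [z₁(K₁−1)+z₂(K₂−1)] / [−(K₁−1)(K₂−1)] = 0.12112/0.60600 = 0.1999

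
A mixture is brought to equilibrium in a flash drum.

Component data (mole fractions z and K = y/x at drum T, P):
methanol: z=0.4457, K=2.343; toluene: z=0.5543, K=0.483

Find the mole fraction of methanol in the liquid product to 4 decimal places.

Binary case is linear: z₁(K₁−1)(1+V/F(K₂−1)) + z₂(K₂−1)(1+V/F(K₁−1)) = 0
⇒ V/F = [z₁(K₁−1)+z₂(K₂−1)] / [−(K₁−1)(K₂−1)] = 0.31200/0.69433 = 0.4494
Compositions from xᵢ = zᵢ/(1+V/F(Kᵢ−1)), yᵢ = Kᵢxᵢ:
  methanol: x = 0.2780, y = 0.6513
  toluene: x = 0.7220, y = 0.3487

x_methanol = 0.2780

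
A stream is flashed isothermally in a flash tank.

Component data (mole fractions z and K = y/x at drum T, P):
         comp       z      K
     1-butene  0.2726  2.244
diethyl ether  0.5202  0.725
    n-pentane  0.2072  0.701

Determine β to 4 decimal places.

β = 0.3823

Newton–Raphson from β = 0.5:
  β = 0.5000: g = -0.02963, g' = -0.2388 → β = 0.3759
  β = 0.3759: g = 0.00171, g' = -0.2683 → β = 0.3823
Converged at β = 0.3823.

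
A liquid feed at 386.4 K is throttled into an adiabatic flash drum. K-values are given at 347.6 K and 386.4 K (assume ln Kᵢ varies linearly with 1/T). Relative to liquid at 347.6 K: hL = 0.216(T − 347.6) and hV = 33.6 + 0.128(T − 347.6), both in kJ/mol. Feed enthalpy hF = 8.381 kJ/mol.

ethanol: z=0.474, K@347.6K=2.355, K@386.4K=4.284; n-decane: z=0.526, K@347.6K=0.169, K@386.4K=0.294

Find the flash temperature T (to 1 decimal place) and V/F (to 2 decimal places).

T = 351.3 K, V/F = 0.23

Adiabatic flash: solve Rachford–Rice at each trial T, then check hF = ψ·hV(T) + (1−ψ)·hL(T).
  T = 347.6 K: K = (2.355, 0.169), RR gives ψ = 0.182, H_out = 6.122 kJ/mol
  T = 386.4 K: K = (4.284, 0.294), RR gives ψ = 0.511, H_out = 23.812 kJ/mol
  T = 367.0 K: K = (3.227, 0.226), RR gives ψ = 0.376, H_out = 16.193 kJ/mol
  T = 357.3 K: K = (2.769, 0.196), RR gives ψ = 0.292, H_out = 11.668 kJ/mol
  T = 352.5 K: K = (2.558, 0.182), RR gives ψ = 0.242, H_out = 9.094 kJ/mol
  T = 350.1 K: K = (2.457, 0.176), RR gives ψ = 0.214, H_out = 7.689 kJ/mol
Linear interpolation between T = 350.1 (H_out = 7.689) and T = 352.5 (H_out = 9.094) on hF = 8.381 gives T ≈ 351.3 K, at which ψ = 0.23.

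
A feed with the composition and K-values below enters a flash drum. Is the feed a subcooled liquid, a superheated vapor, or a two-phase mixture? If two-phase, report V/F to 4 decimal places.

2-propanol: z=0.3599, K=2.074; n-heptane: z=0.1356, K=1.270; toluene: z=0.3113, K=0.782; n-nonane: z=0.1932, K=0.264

two-phase, V/F = 0.4619

ΣzᵢKᵢ = 1.2131; Σzᵢ/Kᵢ = 1.4102.
Both exceed 1, so a two-phase solution exists.
Let ψ = V/F and solve Σ zᵢ(Kᵢ−1)/(1+ψ(Kᵢ−1)) = 0.
Newton–Raphson from ψ = 0.38:
  ψ = 0.3800: g = 0.03631, g' = -0.4368 → ψ = 0.4631
  ψ = 0.4631: g = -0.00053, g' = -0.4521 → ψ = 0.4619
Converged at ψ = 0.4619.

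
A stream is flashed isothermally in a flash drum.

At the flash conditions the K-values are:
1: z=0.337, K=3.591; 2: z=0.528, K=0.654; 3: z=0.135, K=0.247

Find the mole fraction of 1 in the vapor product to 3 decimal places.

Material balance + equilibrium reduce to Σ zᵢ(Kᵢ−1)/(1+ψ(Kᵢ−1)) = 0.
g(0) = ΣzᵢKᵢ − 1 = 0.589 and g(1) = 1 − Σzᵢ/Kᵢ = -0.448, so a root lies in (0, 1).
Iterate (Newton) starting at ψ = 0.36:
  ψ = 0.360: g = 0.1036, g' = -0.832 → ψ = 0.485
  ψ = 0.485: g = 0.0076, g' = -0.726 → ψ = 0.495
Converged at ψ = 0.495.
Compositions from xᵢ = zᵢ/(1+ψ(Kᵢ−1)), yᵢ = Kᵢxᵢ:
  1: x = 0.148, y = 0.530
  2: x = 0.637, y = 0.417
  3: x = 0.215, y = 0.053

y_1 = 0.530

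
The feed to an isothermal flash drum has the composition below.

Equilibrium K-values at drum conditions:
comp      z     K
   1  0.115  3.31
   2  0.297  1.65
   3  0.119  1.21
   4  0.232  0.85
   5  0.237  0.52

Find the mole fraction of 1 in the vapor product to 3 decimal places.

Let ψ = V/F and solve Σ zᵢ(Kᵢ−1)/(1+ψ(Kᵢ−1)) = 0.
Feasibility: ΣzᵢKᵢ = 1.335, Σzᵢ/Kᵢ = 1.042 — both > 1, two phases present.
Newton–Raphson from ψ = 0.42:
  ψ = 0.420: g = 0.1298, g' = -0.332 → ψ = 0.812
  ψ = 0.812: g = 0.0142, g' = -0.285 → ψ = 0.861
Converged at ψ = 0.861.
Compositions from xᵢ = zᵢ/(1+ψ(Kᵢ−1)), yᵢ = Kᵢxᵢ:
  1: x = 0.038, y = 0.127
  2: x = 0.190, y = 0.314
  3: x = 0.101, y = 0.122
  4: x = 0.266, y = 0.226
  5: x = 0.404, y = 0.210

y_1 = 0.127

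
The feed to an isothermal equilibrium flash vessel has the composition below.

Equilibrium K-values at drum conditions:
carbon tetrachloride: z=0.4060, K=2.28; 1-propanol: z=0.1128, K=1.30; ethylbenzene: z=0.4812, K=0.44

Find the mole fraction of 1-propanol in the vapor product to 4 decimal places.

Rachford–Rice: g(V/F) = Σ zᵢ(Kᵢ−1)/(1+V/F(Kᵢ−1)) = 0.
Check two-phase: ΣzᵢKᵢ = 1.2840 > 1 and Σzᵢ/Kᵢ = 1.3585 > 1, so g(0) = 0.2840 > 0 and g(1) = -0.3585 < 0.
Newton–Raphson from V/F = 0.5:
  V/F = 0.5000: g = -0.02796, g' = -0.5461 → V/F = 0.4488
  V/F = 0.4488: g = -0.00004, g' = -0.5454 → V/F = 0.4487
Converged at V/F = 0.4487.
Compositions from xᵢ = zᵢ/(1+V/F(Kᵢ−1)), yᵢ = Kᵢxᵢ:
  carbon tetrachloride: x = 0.2579, y = 0.5880
  1-propanol: x = 0.0994, y = 0.1292
  ethylbenzene: x = 0.6427, y = 0.2828

y_1-propanol = 0.1292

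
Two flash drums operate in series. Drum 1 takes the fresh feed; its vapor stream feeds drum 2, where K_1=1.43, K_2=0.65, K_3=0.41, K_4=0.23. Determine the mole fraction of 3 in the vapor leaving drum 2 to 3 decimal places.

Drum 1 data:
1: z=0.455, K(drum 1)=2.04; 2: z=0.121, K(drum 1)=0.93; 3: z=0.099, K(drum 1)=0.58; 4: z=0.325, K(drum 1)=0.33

y_3 (drum 2) = 0.036

Drum 1:
Material balance + equilibrium reduce to Σ zᵢ(Kᵢ−1)/(1+ψ₁(Kᵢ−1)) = 0.
Check two-phase: ΣzᵢKᵢ = 1.205 > 1 and Σzᵢ/Kᵢ = 1.509 > 1, so g(0) = 0.205 > 0 and g(1) = -0.509 < 0.
Newton iteration, ψ₁⁰ = 0.58:
  ψ₁ = 0.580: g = -0.1248, g' = -0.613 → ψ₁ = 0.376
  ψ₁ = 0.376: g = -0.0092, g' = -0.540 → ψ₁ = 0.359
Converged at ψ₁ = 0.359.
Drum-1 compositions:
  1: x = 0.331, y = 0.676
  2: x = 0.124, y = 0.115
  3: x = 0.117, y = 0.068
  4: x = 0.428, y = 0.141
Drum-2 feed = drum-1 vapor: z₂ = (0.6757, 0.1154, 0.0676, 0.1413).
Drum 2:
Let ψ₂ = V/F and solve Σ zᵢ(Kᵢ−1)/(1+ψ₂(Kᵢ−1)) = 0.
Check two-phase: ΣzᵢKᵢ = 1.101 > 1 and Σzᵢ/Kᵢ = 1.429 > 1, so g(0) = 0.101 > 0 and g(1) = -0.429 < 0.
Iterate (Newton) starting at ψ₂ = 0.5:
  ψ₂ = 0.500: g = -0.0433, g' = -0.374 → ψ₂ = 0.384
  ψ₂ = 0.384: g = -0.0034, g' = -0.319 → ψ₂ = 0.374
  ψ₂ = 0.374: g = -0.0000, g' = -0.315 → ψ₂ = 0.373
Converged at ψ₂ = 0.373.
  1: x = 0.582, y = 0.833
  2: x = 0.133, y = 0.086
  3: x = 0.087, y = 0.036
  4: x = 0.198, y = 0.046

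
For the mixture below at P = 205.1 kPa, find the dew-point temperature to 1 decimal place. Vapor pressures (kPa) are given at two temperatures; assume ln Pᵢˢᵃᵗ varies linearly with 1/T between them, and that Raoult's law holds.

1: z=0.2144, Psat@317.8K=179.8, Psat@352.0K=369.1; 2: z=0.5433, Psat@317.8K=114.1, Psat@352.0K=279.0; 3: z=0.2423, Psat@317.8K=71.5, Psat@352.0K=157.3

T = 343.9 K

Dew-point temperature: Σzᵢ·P/Pᵢˢᵃᵗ(T) = 1. Interpolate ln Pᵢˢᵃᵗ = aᵢ + bᵢ/T.
  T = 317.8 K: ΣzᵢP/Pᵢˢᵃᵗ = 1.9162
  T = 352.0 K: ΣzᵢP/Pᵢˢᵃᵗ = 0.8345
  T = 334.9 K: ΣzᵢP/Pᵢˢᵃᵗ = 1.2373
  T = 343.4 K: ΣzᵢP/Pᵢˢᵃᵗ = 1.0122
  T = 347.7 K: ΣzᵢP/Pᵢˢᵃᵗ = 0.9179
  T = 345.5 K: ΣzᵢP/Pᵢˢᵃᵗ = 0.9647
Interpolating between 343.4 K and 345.5 K gives T ≈ 343.9 K.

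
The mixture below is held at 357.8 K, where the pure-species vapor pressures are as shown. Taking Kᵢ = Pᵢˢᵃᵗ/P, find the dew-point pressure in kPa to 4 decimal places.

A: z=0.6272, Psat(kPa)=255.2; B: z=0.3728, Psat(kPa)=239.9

Pdew = 249.2733 kPa

At the dew point ψ → 1, so Σzᵢ/Kᵢ = 1 with Kᵢ = Pᵢˢᵃᵗ/P ⇒ 1/P = Σzᵢ/Pᵢˢᵃᵗ.
1/P = 0.6272/255.2 + 0.3728/239.9 = 0.0040117 ⇒ P = 249.2733 kPa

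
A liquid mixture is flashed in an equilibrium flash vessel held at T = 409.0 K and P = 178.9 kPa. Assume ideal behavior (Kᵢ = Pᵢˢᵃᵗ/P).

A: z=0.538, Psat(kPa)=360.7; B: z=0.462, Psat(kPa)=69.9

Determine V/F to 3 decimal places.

V/F = 0.428

Raoult's law: Kᵢ = Pᵢˢᵃᵗ/P = Pᵢˢᵃᵗ/178.9.
  K_A = 360.7/178.9 = 2.01621, K_B = 69.9/178.9 = 0.39072
Binary case is linear: z₁(K₁−1)(1+V/F(K₂−1)) + z₂(K₂−1)(1+V/F(K₁−1)) = 0
⇒ V/F = [z₁(K₁−1)+z₂(K₂−1)] / [−(K₁−1)(K₂−1)] = 0.2652/0.6192 = 0.428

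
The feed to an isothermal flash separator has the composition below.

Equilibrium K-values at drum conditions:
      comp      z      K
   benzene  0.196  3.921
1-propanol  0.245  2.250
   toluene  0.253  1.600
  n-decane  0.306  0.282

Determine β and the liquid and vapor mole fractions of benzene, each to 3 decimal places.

Let β = V/F and solve Σ zᵢ(Kᵢ−1)/(1+β(Kᵢ−1)) = 0.
Feasibility: ΣzᵢKᵢ = 1.811, Σzᵢ/Kᵢ = 1.402 — both > 1, two phases present.
Newton iteration, β⁰ = 0.65:
  β = 0.650: g = 0.0637, g' = -0.917 → β = 0.719
  β = 0.719: g = -0.0026, g' = -0.999 → β = 0.717
Converged at β = 0.717.
Compositions from xᵢ = zᵢ/(1+β(Kᵢ−1)), yᵢ = Kᵢxᵢ:
  benzene: x = 0.063, y = 0.248
  1-propanol: x = 0.129, y = 0.291
  toluene: x = 0.177, y = 0.283
  n-decane: x = 0.631, y = 0.178

β = 0.717, x_benzene = 0.063, y_benzene = 0.248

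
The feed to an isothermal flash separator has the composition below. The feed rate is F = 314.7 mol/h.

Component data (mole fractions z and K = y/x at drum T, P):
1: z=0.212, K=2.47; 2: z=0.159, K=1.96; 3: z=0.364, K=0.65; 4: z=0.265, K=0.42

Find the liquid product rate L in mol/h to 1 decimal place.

Newton–Raphson from ψ = 0.5:
  ψ = 0.500: g = -0.0881, g' = -0.461 → ψ = 0.309
  ψ = 0.309: g = 0.0019, g' = -0.492 → ψ = 0.313
Converged at ψ = 0.313.
Then V = ψ·F = 0.3129·314.7 = 98.5 mol/h and L = F − V = 216.2 mol/h.

L = 216.2 mol/h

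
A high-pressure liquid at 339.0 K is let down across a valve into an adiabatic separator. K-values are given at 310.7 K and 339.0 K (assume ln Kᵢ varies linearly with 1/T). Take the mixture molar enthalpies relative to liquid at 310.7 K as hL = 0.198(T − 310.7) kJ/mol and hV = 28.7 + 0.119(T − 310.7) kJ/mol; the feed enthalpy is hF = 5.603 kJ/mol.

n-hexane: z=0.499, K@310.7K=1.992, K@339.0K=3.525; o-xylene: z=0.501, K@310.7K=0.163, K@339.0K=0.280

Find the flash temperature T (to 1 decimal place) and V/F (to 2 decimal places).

T = 314.3 K, V/F = 0.17

Adiabatic flash: solve Rachford–Rice at each trial T, then check hF = ψ·hV(T) + (1−ψ)·hL(T).
  T = 310.7 K: K = (1.992, 0.163), RR gives ψ = 0.091, H_out = 2.616 kJ/mol
  T = 339.0 K: K = (3.525, 0.280), RR gives ψ = 0.495, H_out = 18.694 kJ/mol
  T = 324.9 K: K = (2.686, 0.216), RR gives ψ = 0.340, H_out = 12.177 kJ/mol
  T = 317.8 K: K = (2.321, 0.188), RR gives ψ = 0.235, H_out = 8.032 kJ/mol
  T = 314.2 K: K = (2.150, 0.175), RR gives ψ = 0.169, H_out = 5.502 kJ/mol
  T = 316.0 K: K = (2.234, 0.182), RR gives ψ = 0.204, H_out = 6.814 kJ/mol
Linear interpolation between T = 314.2 (H_out = 5.502) and T = 316.0 (H_out = 6.814) on hF = 5.603 gives T ≈ 314.3 K, at which ψ = 0.17.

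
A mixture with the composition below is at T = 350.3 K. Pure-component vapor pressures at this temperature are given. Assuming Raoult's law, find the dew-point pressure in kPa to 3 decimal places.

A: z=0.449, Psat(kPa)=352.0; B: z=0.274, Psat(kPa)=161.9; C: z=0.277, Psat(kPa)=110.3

At the dew point ψ → 1, so Σzᵢ/Kᵢ = 1 with Kᵢ = Pᵢˢᵃᵗ/P ⇒ 1/P = Σzᵢ/Pᵢˢᵃᵗ.
1/P = 0.449/352.0 + 0.274/161.9 + 0.277/110.3 = 0.005479 ⇒ P = 182.505 kPa

Pdew = 182.505 kPa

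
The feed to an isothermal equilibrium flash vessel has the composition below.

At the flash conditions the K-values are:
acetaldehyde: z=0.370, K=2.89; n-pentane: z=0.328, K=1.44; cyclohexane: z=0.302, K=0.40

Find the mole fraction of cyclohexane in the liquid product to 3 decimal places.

Rachford–Rice: g(ψ) = Σ zᵢ(Kᵢ−1)/(1+ψ(Kᵢ−1)) = 0.
Check two-phase: ΣzᵢKᵢ = 1.662 > 1 and Σzᵢ/Kᵢ = 1.111 > 1, so g(0) = 0.662 > 0 and g(1) = -0.111 < 0.
Newton–Raphson from ψ = 0.39:
  ψ = 0.390: g = 0.2892, g' = -0.670 → ψ = 0.822
  ψ = 0.822: g = 0.0224, g' = -0.660 → ψ = 0.856
  ψ = 0.856: g = -0.0004, g' = -0.686 → ψ = 0.855
Converged at ψ = 0.855.
Compositions from xᵢ = zᵢ/(1+ψ(Kᵢ−1)), yᵢ = Kᵢxᵢ:
  acetaldehyde: x = 0.141, y = 0.409
  n-pentane: x = 0.238, y = 0.343
  cyclohexane: x = 0.620, y = 0.248

x_cyclohexane = 0.620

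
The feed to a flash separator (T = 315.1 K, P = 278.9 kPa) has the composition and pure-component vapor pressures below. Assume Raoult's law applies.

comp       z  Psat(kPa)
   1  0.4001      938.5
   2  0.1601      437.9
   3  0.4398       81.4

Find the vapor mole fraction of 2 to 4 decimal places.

y_2 = 0.1937

Raoult's law: Kᵢ = Pᵢˢᵃᵗ/P = Pᵢˢᵃᵗ/278.9.
  K_1 = 938.5/278.9 = 3.365005, K_2 = 437.9/278.9 = 1.570097, K_3 = 81.4/278.9 = 0.291861
Let ψ = V/F and solve Σ zᵢ(Kᵢ−1)/(1+ψ(Kᵢ−1)) = 0.
Check two-phase: ΣzᵢKᵢ = 1.7261 > 1 and Σzᵢ/Kᵢ = 1.7278 > 1, so g(0) = 0.7261 > 0 and g(1) = -0.7278 < 0.
Iterate (Newton) starting at ψ = 0.58:
  ψ = 0.5800: g = -0.06095, g' = -1.0623 → ψ = 0.5226
  ψ = 0.5226: g = -0.00092, g' = -1.0343 → ψ = 0.5217
Converged at ψ = 0.5217.
Compositions from xᵢ = zᵢ/(1+ψ(Kᵢ−1)), yᵢ = Kᵢxᵢ:
  1: x = 0.1791, y = 0.6027
  2: x = 0.1234, y = 0.1937
  3: x = 0.6975, y = 0.2036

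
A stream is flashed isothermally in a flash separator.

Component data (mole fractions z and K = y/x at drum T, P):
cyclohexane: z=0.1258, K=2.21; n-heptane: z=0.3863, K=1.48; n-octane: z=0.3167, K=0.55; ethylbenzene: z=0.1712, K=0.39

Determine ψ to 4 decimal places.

ψ = 0.2461

Let ψ = V/F and solve Σ zᵢ(Kᵢ−1)/(1+ψ(Kᵢ−1)) = 0.
g(0) = ΣzᵢKᵢ − 1 = 0.0907 and g(1) = 1 − Σzᵢ/Kᵢ = -0.3327, so a root lies in (0, 1).
Newton–Raphson from ψ = 0.5:
  ψ = 0.5000: g = -0.08978, g' = -0.3680 → ψ = 0.2561
  ψ = 0.2561: g = -0.00350, g' = -0.3493 → ψ = 0.2460
Converged at ψ = 0.2461.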